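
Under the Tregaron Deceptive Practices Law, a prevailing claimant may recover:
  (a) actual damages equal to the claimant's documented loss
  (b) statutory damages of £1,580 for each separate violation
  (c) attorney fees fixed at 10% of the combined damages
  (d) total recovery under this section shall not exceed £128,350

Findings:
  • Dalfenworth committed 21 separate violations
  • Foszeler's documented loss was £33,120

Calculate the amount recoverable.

Statutory damages: 21 × £1,580 = £33,180
Combined damages: £33,120 + £33,180 = £66,300
Attorney fees: 10% of £66,300 = £6,630
Total before cap: £66,300 + £6,630 = £72,930
Cap at £128,350: £72,930 is within the cap, no reduction.

£72,930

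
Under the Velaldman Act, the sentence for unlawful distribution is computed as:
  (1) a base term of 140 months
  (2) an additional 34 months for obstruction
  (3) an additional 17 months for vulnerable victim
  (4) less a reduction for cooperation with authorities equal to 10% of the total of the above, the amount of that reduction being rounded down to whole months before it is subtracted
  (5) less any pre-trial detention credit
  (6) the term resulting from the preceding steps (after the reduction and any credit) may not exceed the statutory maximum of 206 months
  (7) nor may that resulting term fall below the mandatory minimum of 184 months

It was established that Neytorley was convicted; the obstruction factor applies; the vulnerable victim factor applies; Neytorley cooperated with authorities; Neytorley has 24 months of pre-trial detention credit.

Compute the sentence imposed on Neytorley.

Obstruction enhancement: +34 months
Vulnerable victim enhancement: +17 months
Adjusted term: 140 months + 34 months + 17 months = 191 months
Cooperation with authorities reduction: 10% of 191 months = 19 months (rounded down)
After reduction: 191 − 19 = 172 months
Less pre-trial detention credit: 172 months − 24 months = 148 months
Cap at 206 months: 148 months is within the cap, no reduction.
Minimum 184 months: 148 months is below the minimum → 184 months

184 months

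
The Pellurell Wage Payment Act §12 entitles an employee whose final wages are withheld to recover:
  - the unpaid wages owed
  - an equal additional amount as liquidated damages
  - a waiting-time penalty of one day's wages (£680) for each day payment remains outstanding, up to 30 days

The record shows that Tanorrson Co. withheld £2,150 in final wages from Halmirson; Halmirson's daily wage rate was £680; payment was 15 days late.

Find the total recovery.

£14,500

Liquidated damages (equal amount): £2,150
Penalty days: min(15, 30) = 15
Waiting-time penalty: 15 × £680 = £10,200
Total award: £2,150 + £2,150 + £10,200 = £14,500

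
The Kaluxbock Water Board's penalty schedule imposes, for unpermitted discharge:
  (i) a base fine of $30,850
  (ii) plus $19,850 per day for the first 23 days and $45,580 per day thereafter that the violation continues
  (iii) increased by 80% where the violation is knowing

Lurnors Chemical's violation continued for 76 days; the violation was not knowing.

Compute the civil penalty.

$2,903,140

First 23 days: 23 × $19,850 = $456,550
Remaining days: (76 − 23) × $45,580 = $2,415,740
Per-day component: $456,550 + $2,415,740 = $2,872,290
Base plus per-day: $30,850 + $2,872,290 = $2,903,140
The violation was not knowing: no 80% increase.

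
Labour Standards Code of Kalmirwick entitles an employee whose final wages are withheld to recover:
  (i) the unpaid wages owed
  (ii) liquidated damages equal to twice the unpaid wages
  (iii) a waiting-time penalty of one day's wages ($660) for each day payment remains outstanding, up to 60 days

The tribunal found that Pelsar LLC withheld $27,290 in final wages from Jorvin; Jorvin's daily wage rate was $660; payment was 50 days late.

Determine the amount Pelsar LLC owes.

Doubled: 2 × $27,290 = $54,580
Penalty days: min(50, 60) = 50
Waiting-time penalty: 50 × $660 = $33,000
Total award: $27,290 + $54,580 + $33,000 = $114,870

$114,870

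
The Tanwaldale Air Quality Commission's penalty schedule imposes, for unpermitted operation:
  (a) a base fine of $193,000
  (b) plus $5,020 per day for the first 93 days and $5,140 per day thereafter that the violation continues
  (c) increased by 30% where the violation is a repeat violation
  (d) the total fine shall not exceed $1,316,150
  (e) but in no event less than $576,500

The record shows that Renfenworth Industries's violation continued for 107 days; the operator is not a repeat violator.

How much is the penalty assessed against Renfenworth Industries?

First 93 days: 93 × $5,020 = $466,860
Remaining days: (107 − 93) × $5,140 = $71,960
Per-day component: $466,860 + $71,960 = $538,820
Base plus per-day: $193,000 + $538,820 = $731,820
The operator is not a repeat violator: no 30% increase.
Cap at $1,316,150: $731,820 is within the cap, no reduction.
Minimum $576,500: $731,820 meets the minimum, no increase.

$731,820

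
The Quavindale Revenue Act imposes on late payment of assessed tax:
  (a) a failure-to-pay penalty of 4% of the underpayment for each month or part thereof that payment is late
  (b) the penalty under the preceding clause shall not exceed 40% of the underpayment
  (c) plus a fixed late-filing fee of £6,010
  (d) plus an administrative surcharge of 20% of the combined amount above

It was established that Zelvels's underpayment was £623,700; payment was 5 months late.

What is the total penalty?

£156,900

Accrued rate: 4% × 5 = 20%, capped at 40% → 20%
Failure-to-pay penalty: 20% of £623,700 = £124,740
Penalty before surcharge: £124,740 + £6,010 = £130,750
Administrative surcharge: 20% of £130,750 = £26,150
Total penalty: £130,750 + £26,150 = £156,900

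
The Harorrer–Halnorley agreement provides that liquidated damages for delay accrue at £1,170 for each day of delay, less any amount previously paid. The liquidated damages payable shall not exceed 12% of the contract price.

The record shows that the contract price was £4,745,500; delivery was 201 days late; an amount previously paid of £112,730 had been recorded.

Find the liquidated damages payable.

£122,440

Per-day damages: 201 × £1,170 = £235,170
Less amount previously paid: £235,170 − £112,730 = £122,440
Cap: 12% of £4,745,500 = £569,460
Cap at £569,460: £122,440 is within the cap, no reduction.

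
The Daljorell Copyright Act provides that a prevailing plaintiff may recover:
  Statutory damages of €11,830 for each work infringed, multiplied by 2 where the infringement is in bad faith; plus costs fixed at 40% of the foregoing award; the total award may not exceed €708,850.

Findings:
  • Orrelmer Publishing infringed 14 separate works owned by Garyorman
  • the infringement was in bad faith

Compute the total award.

Statutory damages: 14 × €11,830 = €165,620
Doubled: 2 × €165,620 = €331,240
Costs: 40% of €331,240 = €132,496
Award plus costs: €331,240 + €132,496 = €463,736
Cap at €708,850: €463,736 is within the cap, no reduction.

Award: €463,736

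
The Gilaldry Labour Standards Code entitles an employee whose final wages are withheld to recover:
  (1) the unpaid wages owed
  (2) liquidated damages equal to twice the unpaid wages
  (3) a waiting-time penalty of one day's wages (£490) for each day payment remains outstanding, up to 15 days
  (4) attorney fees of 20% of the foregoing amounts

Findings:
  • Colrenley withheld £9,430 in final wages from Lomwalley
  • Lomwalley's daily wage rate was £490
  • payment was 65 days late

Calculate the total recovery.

£42,768

Doubled: 2 × £9,430 = £18,860
Penalty days: min(65, 15) = 15
Waiting-time penalty: 15 × £490 = £7,350
Subtotal: £9,430 + £18,860 + £7,350 = £35,640
Attorney fees: 20% of £35,640 = £7,128
Total award: £35,640 + £7,128 = £42,768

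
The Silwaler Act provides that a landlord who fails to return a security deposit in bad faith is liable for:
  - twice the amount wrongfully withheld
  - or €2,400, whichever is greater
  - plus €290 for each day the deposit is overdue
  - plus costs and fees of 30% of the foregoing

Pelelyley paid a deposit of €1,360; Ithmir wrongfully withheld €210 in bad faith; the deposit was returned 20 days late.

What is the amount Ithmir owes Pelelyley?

Doubled: 2 × €210 = €420
Minimum €2,400: €420 is below the minimum → €2,400
Late-return penalty: 20 × €290 = €5,800
Damages plus late penalty: €2,400 + €5,800 = €8,200
Costs and fees: 30% of €8,200 = €2,460
Total recovery: €8,200 + €2,460 = €10,660

€10,660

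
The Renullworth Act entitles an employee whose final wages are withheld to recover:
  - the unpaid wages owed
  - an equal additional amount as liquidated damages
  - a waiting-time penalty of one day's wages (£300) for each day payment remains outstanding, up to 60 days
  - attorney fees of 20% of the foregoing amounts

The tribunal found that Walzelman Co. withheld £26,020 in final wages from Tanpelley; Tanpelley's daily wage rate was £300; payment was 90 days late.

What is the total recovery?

£84,048

Liquidated damages (equal amount): £26,020
Penalty days: min(90, 60) = 60
Waiting-time penalty: 60 × £300 = £18,000
Subtotal: £26,020 + £26,020 + £18,000 = £70,040
Attorney fees: 20% of £70,040 = £14,008
Total award: £70,040 + £14,008 = £84,048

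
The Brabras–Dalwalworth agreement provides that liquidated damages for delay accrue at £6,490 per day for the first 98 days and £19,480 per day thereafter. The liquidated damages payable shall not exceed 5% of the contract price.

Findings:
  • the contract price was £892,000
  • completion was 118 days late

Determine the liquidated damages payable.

£44,600

First 98 days: 98 × £6,490 = £636,020
Remaining days: (118 − 98) × £19,480 = £389,600
Accrued per-day damages: £636,020 + £389,600 = £1,025,620
Cap: 5% of £892,000 = £44,600
Cap at £44,600: £1,025,620 exceeds the cap → £44,600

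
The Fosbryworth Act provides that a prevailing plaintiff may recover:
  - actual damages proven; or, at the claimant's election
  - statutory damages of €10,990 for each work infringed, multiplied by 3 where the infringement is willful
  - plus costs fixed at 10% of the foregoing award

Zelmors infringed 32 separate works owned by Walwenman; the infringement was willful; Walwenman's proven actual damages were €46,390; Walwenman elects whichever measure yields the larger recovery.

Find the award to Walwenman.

€1,160,544

Statutory damages: 32 × €10,990 = €351,680
Trebled: 3 × €351,680 = €1,055,040
Greater of actual damages (€46,390) or enhanced statutory damages (€1,055,040): €1,055,040
Costs: 10% of €1,055,040 = €105,504
Award plus costs: €1,055,040 + €105,504 = €1,160,544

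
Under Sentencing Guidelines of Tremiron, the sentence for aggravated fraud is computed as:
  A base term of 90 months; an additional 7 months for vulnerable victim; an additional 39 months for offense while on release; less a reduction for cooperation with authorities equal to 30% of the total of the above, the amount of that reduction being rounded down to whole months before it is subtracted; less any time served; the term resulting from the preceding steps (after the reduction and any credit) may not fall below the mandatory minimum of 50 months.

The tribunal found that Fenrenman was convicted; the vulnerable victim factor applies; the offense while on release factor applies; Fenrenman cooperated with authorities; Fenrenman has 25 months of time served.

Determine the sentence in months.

71 months

Vulnerable victim enhancement: +7 months
Offense while on release enhancement: +39 months
Adjusted term: 90 months + 7 months + 39 months = 136 months
Cooperation with authorities reduction: 30% of 136 months = 40 months (rounded down)
After reduction: 136 − 40 = 96 months
Less time served: 96 months − 25 months = 71 months
Minimum 50 months: 71 months meets the minimum, no increase.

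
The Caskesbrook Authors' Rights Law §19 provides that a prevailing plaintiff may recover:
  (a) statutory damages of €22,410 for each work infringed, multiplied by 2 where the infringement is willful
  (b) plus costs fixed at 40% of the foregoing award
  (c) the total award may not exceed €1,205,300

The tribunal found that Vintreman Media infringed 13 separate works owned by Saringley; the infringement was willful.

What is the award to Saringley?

Statutory damages: 13 × €22,410 = €291,330
Doubled: 2 × €291,330 = €582,660
Costs: 40% of €582,660 = €233,064
Award plus costs: €582,660 + €233,064 = €815,724
Cap at €1,205,300: €815,724 is within the cap, no reduction.

€815,724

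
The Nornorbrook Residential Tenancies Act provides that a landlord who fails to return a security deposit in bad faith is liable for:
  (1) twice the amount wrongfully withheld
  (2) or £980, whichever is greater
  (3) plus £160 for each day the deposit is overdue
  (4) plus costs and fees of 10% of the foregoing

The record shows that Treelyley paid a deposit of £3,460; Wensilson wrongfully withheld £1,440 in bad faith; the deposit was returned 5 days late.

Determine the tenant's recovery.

Doubled: 2 × £1,440 = £2,880
Minimum £980: £2,880 meets the minimum, no increase.
Late-return penalty: 5 × £160 = £800
Damages plus late penalty: £2,880 + £800 = £3,680
Costs and fees: 10% of £3,680 = £368
Total recovery: £3,680 + £368 = £4,048

Recovery: £4,048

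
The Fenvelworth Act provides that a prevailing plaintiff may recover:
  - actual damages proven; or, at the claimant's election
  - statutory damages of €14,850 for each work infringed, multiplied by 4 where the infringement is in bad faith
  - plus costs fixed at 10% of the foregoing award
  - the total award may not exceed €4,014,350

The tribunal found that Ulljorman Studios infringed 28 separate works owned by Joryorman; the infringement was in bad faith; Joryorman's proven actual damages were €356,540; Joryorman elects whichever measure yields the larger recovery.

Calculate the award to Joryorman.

€1,829,520

Statutory damages: 28 × €14,850 = €415,800
Multiplied by 4: 4 × €415,800 = €1,663,200
Greater of actual damages (€356,540) or enhanced statutory damages (€1,663,200): €1,663,200
Costs: 10% of €1,663,200 = €166,320
Award plus costs: €1,663,200 + €166,320 = €1,829,520
Cap at €4,014,350: €1,829,520 is within the cap, no reduction.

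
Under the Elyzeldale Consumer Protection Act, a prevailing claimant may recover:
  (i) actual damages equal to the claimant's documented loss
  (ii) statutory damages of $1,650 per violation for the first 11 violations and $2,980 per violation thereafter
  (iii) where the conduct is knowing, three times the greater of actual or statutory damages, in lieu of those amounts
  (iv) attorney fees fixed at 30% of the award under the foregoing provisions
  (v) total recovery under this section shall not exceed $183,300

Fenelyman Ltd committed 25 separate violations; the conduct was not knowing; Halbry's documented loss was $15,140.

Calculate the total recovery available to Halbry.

First 11 violations: 11 × $1,650 = $18,150
Remaining violations: (25 − 11) × $2,980 = $41,720
Statutory damages: $18,150 + $41,720 = $59,870
Conduct not knowing: the in-lieu enhancement does not apply.
Actual plus statutory damages: $15,140 + $59,870 = $75,010
Attorney fees: 30% of $75,010 = $22,503
Total before cap: $75,010 + $22,503 = $97,513
Cap at $183,300: $97,513 is within the cap, no reduction.

Total recovery: $97,513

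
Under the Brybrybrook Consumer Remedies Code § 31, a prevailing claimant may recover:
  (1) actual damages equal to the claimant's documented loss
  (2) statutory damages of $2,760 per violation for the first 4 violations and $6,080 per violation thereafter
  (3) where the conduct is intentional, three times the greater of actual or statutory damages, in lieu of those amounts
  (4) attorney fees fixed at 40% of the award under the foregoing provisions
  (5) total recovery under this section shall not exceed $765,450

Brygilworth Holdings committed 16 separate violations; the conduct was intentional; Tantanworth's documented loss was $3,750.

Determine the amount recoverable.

$352,800

First 4 violations: 4 × $2,760 = $11,040
Remaining violations: (16 − 4) × $6,080 = $72,960
Statutory damages: $11,040 + $72,960 = $84,000
Greater of actual damages ($3,750) or statutory damages ($84,000): $84,000
Trebled: 3 × $84,000 = $252,000
Attorney fees: 40% of $252,000 = $100,800
Total before cap: $252,000 + $100,800 = $352,800
Cap at $765,450: $352,800 is within the cap, no reduction.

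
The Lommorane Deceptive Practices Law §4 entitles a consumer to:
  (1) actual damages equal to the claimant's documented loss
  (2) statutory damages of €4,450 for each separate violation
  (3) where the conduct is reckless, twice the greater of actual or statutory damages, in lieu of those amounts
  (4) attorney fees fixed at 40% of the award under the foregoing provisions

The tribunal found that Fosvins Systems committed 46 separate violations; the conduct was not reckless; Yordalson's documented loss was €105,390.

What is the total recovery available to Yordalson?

€434,126

Statutory damages: 46 × €4,450 = €204,700
Conduct not reckless: the in-lieu enhancement does not apply.
Actual plus statutory damages: €105,390 + €204,700 = €310,090
Attorney fees: 40% of €310,090 = €124,036
Total recovery: €310,090 + €124,036 = €434,126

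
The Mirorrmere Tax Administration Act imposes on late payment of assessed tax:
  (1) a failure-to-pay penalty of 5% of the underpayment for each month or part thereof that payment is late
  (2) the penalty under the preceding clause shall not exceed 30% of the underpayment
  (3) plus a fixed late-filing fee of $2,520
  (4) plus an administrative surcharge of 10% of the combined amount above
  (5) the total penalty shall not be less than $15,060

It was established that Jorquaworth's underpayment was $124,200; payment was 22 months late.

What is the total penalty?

Accrued rate: 5% × 22 = 110%, capped at 30% → 30%
Failure-to-pay penalty: 30% of $124,200 = $37,260
Penalty before surcharge: $37,260 + $2,520 = $39,780
Administrative surcharge: 10% of $39,780 = $3,978
Total penalty: $39,780 + $3,978 = $43,758
Minimum $15,060: $43,758 meets the minimum, no increase.

$43,758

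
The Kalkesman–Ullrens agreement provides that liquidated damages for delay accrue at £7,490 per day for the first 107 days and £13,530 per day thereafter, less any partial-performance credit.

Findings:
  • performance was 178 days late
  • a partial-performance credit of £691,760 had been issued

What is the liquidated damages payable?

£1,070,300

First 107 days: 107 × £7,490 = £801,430
Remaining days: (178 − 107) × £13,530 = £960,630
Accrued per-day damages: £801,430 + £960,630 = £1,762,060
Less partial-performance credit: £1,762,060 − £691,760 = £1,070,300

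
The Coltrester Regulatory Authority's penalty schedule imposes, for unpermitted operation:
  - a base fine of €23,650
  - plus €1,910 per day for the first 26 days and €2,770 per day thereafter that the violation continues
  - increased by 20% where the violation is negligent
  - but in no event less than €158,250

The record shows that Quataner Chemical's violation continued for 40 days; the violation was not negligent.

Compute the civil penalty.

First 26 days: 26 × €1,910 = €49,660
Remaining days: (40 − 26) × €2,770 = €38,780
Per-day component: €49,660 + €38,780 = €88,440
Base plus per-day: €23,650 + €88,440 = €112,090
The violation was not negligent: no 20% increase.
Minimum €158,250: €112,090 is below the minimum → €158,250

Civil penalty: €158,250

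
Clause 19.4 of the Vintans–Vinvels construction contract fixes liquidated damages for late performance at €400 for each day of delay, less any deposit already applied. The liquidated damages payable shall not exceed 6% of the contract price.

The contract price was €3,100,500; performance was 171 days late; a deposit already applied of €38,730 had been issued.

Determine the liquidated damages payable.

€29,670

Per-day damages: 171 × €400 = €68,400
Less deposit already applied: €68,400 − €38,730 = €29,670
Cap: 6% of €3,100,500 = €186,030
Cap at €186,030: €29,670 is within the cap, no reduction.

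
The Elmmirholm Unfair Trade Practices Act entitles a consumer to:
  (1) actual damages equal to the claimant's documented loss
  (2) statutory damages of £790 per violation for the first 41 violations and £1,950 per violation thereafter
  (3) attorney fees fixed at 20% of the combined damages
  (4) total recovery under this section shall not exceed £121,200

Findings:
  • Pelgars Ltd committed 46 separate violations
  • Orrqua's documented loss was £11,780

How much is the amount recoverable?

First 41 violations: 41 × £790 = £32,390
Remaining violations: (46 − 41) × £1,950 = £9,750
Statutory damages: £32,390 + £9,750 = £42,140
Combined damages: £11,780 + £42,140 = £53,920
Attorney fees: 20% of £53,920 = £10,784
Total before cap: £53,920 + £10,784 = £64,704
Cap at £121,200: £64,704 is within the cap, no reduction.

£64,704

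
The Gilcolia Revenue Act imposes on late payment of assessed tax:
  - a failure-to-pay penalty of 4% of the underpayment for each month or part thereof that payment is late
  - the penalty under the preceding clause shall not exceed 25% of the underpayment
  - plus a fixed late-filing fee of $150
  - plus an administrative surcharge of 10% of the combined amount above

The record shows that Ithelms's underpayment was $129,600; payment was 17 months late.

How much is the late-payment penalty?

$35,805

Accrued rate: 4% × 17 = 68%, capped at 25% → 25%
Failure-to-pay penalty: 25% of $129,600 = $32,400
Penalty before surcharge: $32,400 + $150 = $32,550
Administrative surcharge: 10% of $32,550 = $3,255
Total penalty: $32,550 + $3,255 = $35,805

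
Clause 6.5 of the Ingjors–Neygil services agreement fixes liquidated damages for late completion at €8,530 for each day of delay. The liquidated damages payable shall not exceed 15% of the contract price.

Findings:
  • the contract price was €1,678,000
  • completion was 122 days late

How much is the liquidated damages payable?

Per-day damages: 122 × €8,530 = €1,040,660
Cap: 15% of €1,678,000 = €251,700
Cap at €251,700: €1,040,660 exceeds the cap → €251,700

€251,700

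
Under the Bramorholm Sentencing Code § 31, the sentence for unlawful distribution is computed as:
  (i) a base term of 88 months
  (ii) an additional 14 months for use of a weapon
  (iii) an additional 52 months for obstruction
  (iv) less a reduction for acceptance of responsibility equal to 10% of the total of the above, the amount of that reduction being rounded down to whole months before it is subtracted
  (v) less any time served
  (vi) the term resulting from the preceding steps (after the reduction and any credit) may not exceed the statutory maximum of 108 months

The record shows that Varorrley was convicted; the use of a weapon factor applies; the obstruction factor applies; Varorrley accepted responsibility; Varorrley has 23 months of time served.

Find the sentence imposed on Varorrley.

Sentence: 108 months

Use of a weapon enhancement: +14 months
Obstruction enhancement: +52 months
Adjusted term: 88 months + 14 months + 52 months = 154 months
Acceptance of responsibility reduction: 10% of 154 months = 15 months (rounded down)
After reduction: 154 − 15 = 139 months
Less time served: 139 months − 23 months = 116 months
Cap at 108 months: 116 months exceeds the cap → 108 months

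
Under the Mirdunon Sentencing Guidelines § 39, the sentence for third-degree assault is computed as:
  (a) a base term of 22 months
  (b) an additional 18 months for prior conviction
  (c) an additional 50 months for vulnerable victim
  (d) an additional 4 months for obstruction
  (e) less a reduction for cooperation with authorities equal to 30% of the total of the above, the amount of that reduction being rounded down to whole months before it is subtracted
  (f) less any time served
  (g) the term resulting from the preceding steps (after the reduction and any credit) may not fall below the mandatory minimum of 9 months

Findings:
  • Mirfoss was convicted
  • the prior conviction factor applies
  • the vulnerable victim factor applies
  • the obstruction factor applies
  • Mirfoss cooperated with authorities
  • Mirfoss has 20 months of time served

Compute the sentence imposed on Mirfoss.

Prior conviction enhancement: +18 months
Vulnerable victim enhancement: +50 months
Obstruction enhancement: +4 months
Adjusted term: 22 months + 18 months + 50 months + 4 months = 94 months
Cooperation with authorities reduction: 30% of 94 months = 28 months (rounded down)
After reduction: 94 − 28 = 66 months
Less time served: 66 months − 20 months = 46 months
Minimum 9 months: 46 months meets the minimum, no increase.

46 months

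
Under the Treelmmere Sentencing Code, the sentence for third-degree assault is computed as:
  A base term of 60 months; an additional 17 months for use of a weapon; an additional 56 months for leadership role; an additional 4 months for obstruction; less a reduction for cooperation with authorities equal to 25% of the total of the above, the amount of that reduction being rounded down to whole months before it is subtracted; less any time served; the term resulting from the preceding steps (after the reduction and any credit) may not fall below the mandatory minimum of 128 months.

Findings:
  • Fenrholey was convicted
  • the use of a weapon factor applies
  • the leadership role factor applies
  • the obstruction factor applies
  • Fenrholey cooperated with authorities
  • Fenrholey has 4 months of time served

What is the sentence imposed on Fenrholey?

Use of a weapon enhancement: +17 months
Leadership role enhancement: +56 months
Obstruction enhancement: +4 months
Adjusted term: 60 months + 17 months + 56 months + 4 months = 137 months
Cooperation with authorities reduction: 25% of 137 months = 34 months (rounded down)
After reduction: 137 − 34 = 103 months
Less time served: 103 months − 4 months = 99 months
Minimum 128 months: 99 months is below the minimum → 128 months

128 months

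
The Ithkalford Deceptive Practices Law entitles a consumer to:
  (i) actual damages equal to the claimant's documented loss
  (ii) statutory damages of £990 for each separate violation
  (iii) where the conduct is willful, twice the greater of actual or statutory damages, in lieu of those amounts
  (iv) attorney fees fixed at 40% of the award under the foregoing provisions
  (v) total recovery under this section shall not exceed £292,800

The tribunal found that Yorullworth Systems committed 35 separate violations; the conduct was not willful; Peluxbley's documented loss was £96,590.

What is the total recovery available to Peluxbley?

Statutory damages: 35 × £990 = £34,650
Conduct not willful: the in-lieu enhancement does not apply.
Actual plus statutory damages: £96,590 + £34,650 = £131,240
Attorney fees: 40% of £131,240 = £52,496
Total before cap: £131,240 + £52,496 = £183,736
Cap at £292,800: £183,736 is within the cap, no reduction.

£183,736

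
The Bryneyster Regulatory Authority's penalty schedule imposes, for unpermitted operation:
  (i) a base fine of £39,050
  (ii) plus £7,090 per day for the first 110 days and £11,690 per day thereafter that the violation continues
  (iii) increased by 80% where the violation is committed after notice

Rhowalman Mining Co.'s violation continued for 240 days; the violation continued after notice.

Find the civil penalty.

First 110 days: 110 × £7,090 = £779,900
Remaining days: (240 − 110) × £11,690 = £1,519,700
Per-day component: £779,900 + £1,519,700 = £2,299,600
Base plus per-day: £39,050 + £2,299,600 = £2,338,650
Enhancement: 80% of £2,338,650 = £1,870,920
Enhanced fine: £2,338,650 + £1,870,920 = £4,209,570

Civil penalty: £4,209,570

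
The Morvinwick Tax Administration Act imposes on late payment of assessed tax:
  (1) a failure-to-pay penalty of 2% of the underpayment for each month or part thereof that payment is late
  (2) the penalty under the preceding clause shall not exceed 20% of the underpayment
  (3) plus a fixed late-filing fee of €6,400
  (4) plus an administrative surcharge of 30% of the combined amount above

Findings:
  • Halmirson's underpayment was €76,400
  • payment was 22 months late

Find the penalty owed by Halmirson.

€28,184

Accrued rate: 2% × 22 = 44%, capped at 20% → 20%
Failure-to-pay penalty: 20% of €76,400 = €15,280
Penalty before surcharge: €15,280 + €6,400 = €21,680
Administrative surcharge: 30% of €21,680 = €6,504
Total penalty: €21,680 + €6,504 = €28,184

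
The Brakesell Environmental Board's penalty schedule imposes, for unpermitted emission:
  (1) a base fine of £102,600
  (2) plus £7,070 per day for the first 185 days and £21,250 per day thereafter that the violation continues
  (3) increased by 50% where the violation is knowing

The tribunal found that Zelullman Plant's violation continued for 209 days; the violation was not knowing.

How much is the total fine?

£1,920,550

First 185 days: 185 × £7,070 = £1,307,950
Remaining days: (209 − 185) × £21,250 = £510,000
Per-day component: £1,307,950 + £510,000 = £1,817,950
Base plus per-day: £102,600 + £1,817,950 = £1,920,550
The violation was not knowing: no 50% increase.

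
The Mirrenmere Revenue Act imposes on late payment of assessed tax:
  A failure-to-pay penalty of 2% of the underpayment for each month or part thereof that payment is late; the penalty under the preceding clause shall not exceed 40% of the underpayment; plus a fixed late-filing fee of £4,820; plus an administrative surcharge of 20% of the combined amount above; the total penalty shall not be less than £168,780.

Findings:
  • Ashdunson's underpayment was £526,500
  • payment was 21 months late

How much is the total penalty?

£258,504

Accrued rate: 2% × 21 = 42%, capped at 40% → 40%
Failure-to-pay penalty: 40% of £526,500 = £210,600
Penalty before surcharge: £210,600 + £4,820 = £215,420
Administrative surcharge: 20% of £215,420 = £43,084
Total penalty: £215,420 + £43,084 = £258,504
Minimum £168,780: £258,504 meets the minimum, no increase.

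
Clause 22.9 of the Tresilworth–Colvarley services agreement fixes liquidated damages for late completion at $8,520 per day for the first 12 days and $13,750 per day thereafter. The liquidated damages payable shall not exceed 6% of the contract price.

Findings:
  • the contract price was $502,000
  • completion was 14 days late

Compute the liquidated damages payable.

$30,120

First 12 days: 12 × $8,520 = $102,240
Remaining days: (14 − 12) × $13,750 = $27,500
Accrued per-day damages: $102,240 + $27,500 = $129,740
Cap: 6% of $502,000 = $30,120
Cap at $30,120: $129,740 exceeds the cap → $30,120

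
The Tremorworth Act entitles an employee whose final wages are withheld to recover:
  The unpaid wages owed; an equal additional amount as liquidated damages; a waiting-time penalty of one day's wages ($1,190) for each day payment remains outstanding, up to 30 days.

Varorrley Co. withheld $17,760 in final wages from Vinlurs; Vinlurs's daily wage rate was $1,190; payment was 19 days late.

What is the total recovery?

$58,130

Liquidated damages (equal amount): $17,760
Penalty days: min(19, 30) = 19
Waiting-time penalty: 19 × $1,190 = $22,610
Total award: $17,760 + $17,760 + $22,610 = $58,130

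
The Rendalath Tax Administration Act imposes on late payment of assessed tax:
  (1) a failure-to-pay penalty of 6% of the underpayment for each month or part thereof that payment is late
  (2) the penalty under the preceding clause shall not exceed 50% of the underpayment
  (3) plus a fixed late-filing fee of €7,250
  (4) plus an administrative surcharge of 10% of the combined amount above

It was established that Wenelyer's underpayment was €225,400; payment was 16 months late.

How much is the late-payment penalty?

Accrued rate: 6% × 16 = 96%, capped at 50% → 50%
Failure-to-pay penalty: 50% of €225,400 = €112,700
Penalty before surcharge: €112,700 + €7,250 = €119,950
Administrative surcharge: 10% of €119,950 = €11,995
Total penalty: €119,950 + €11,995 = €131,945

€131,945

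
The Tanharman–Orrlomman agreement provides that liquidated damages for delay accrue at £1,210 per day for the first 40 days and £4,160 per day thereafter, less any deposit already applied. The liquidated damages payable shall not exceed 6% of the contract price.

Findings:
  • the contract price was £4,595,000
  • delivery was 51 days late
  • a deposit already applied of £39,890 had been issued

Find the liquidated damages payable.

First 40 days: 40 × £1,210 = £48,400
Remaining days: (51 − 40) × £4,160 = £45,760
Accrued per-day damages: £48,400 + £45,760 = £94,160
Less deposit already applied: £94,160 − £39,890 = £54,270
Cap: 6% of £4,595,000 = £275,700
Cap at £275,700: £54,270 is within the cap, no reduction.

£54,270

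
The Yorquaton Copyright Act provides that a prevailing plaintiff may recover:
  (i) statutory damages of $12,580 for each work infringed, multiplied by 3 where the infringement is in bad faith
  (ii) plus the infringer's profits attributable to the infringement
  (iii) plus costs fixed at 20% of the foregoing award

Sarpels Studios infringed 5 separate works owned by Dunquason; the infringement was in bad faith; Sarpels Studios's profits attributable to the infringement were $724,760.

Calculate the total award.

Statutory damages: 5 × $12,580 = $62,900
Trebled: 3 × $62,900 = $188,700
Combined award: $188,700 + $724,760 = $913,460
Costs: 20% of $913,460 = $182,692
Award plus costs: $913,460 + $182,692 = $1,096,152

$1,096,152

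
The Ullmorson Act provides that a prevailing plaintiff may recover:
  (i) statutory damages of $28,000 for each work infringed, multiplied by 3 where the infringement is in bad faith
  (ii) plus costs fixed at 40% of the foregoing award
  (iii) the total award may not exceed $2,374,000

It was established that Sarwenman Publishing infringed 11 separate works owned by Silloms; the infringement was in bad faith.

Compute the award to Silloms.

$1,293,600

Statutory damages: 11 × $28,000 = $308,000
Trebled: 3 × $308,000 = $924,000
Costs: 40% of $924,000 = $369,600
Award plus costs: $924,000 + $369,600 = $1,293,600
Cap at $2,374,000: $1,293,600 is within the cap, no reduction.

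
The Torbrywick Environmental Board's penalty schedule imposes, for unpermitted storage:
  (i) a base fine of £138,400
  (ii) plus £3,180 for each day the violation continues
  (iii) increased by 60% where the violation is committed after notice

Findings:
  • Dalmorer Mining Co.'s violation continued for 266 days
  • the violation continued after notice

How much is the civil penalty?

Per-day component: 266 × £3,180 = £845,880
Base plus per-day: £138,400 + £845,880 = £984,280
Enhancement: 60% of £984,280 = £590,568
Enhanced fine: £984,280 + £590,568 = £1,574,848

£1,574,848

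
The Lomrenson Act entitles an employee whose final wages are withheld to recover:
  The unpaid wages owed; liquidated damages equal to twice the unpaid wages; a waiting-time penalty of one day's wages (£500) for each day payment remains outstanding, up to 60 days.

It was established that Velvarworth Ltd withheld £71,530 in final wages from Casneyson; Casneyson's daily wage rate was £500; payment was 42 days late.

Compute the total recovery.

Total award: £235,590

Doubled: 2 × £71,530 = £143,060
Penalty days: min(42, 60) = 42
Waiting-time penalty: 42 × £500 = £21,000
Total award: £71,530 + £143,060 + £21,000 = £235,590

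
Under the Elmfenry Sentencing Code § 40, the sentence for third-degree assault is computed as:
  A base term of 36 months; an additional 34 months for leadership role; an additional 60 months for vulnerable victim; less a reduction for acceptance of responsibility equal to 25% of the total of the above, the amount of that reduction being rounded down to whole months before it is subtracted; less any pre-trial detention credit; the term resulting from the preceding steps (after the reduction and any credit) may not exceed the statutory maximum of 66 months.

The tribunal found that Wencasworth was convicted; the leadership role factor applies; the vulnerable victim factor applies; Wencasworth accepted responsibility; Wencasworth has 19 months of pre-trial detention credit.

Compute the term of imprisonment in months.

Sentence: 66 months

Leadership role enhancement: +34 months
Vulnerable victim enhancement: +60 months
Adjusted term: 36 months + 34 months + 60 months = 130 months
Acceptance of responsibility reduction: 25% of 130 months = 32 months (rounded down)
After reduction: 130 − 32 = 98 months
Less pre-trial detention credit: 98 months − 19 months = 79 months
Cap at 66 months: 79 months exceeds the cap → 66 months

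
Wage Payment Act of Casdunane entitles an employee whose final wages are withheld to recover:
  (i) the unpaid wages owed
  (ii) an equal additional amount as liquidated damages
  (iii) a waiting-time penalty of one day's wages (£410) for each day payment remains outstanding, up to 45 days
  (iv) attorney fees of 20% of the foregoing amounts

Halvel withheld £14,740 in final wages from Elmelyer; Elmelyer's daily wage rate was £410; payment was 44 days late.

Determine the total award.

Total award: £57,024

Liquidated damages (equal amount): £14,740
Penalty days: min(44, 45) = 44
Waiting-time penalty: 44 × £410 = £18,040
Subtotal: £14,740 + £14,740 + £18,040 = £47,520
Attorney fees: 20% of £47,520 = £9,504
Total award: £47,520 + £9,504 = £57,024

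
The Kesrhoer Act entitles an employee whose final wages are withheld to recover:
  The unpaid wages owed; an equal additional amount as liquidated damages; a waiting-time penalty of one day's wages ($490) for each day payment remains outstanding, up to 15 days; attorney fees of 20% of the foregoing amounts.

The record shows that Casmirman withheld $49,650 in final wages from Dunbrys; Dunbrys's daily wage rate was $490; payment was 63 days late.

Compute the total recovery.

$127,980

Liquidated damages (equal amount): $49,650
Penalty days: min(63, 15) = 15
Waiting-time penalty: 15 × $490 = $7,350
Subtotal: $49,650 + $49,650 + $7,350 = $106,650
Attorney fees: 20% of $106,650 = $21,330
Total award: $106,650 + $21,330 = $127,980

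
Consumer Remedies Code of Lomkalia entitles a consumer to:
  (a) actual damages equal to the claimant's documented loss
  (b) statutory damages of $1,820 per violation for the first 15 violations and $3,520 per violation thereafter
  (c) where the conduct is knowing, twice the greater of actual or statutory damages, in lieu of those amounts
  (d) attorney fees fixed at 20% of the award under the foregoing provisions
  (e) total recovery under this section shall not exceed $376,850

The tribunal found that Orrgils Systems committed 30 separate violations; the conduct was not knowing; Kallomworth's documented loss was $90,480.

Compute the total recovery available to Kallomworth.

First 15 violations: 15 × $1,820 = $27,300
Remaining violations: (30 − 15) × $3,520 = $52,800
Statutory damages: $27,300 + $52,800 = $80,100
Conduct not knowing: the in-lieu enhancement does not apply.
Actual plus statutory damages: $90,480 + $80,100 = $170,580
Attorney fees: 20% of $170,580 = $34,116
Total before cap: $170,580 + $34,116 = $204,696
Cap at $376,850: $204,696 is within the cap, no reduction.

Total recovery: $204,696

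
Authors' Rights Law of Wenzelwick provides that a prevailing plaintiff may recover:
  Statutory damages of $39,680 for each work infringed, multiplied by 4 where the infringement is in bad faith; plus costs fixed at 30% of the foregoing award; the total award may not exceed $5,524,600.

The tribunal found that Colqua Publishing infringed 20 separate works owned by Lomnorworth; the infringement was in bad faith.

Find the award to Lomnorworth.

Statutory damages: 20 × $39,680 = $793,600
Multiplied by 4: 4 × $793,600 = $3,174,400
Costs: 30% of $3,174,400 = $952,320
Award plus costs: $3,174,400 + $952,320 = $4,126,720
Cap at $5,524,600: $4,126,720 is within the cap, no reduction.

Award: $4,126,720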